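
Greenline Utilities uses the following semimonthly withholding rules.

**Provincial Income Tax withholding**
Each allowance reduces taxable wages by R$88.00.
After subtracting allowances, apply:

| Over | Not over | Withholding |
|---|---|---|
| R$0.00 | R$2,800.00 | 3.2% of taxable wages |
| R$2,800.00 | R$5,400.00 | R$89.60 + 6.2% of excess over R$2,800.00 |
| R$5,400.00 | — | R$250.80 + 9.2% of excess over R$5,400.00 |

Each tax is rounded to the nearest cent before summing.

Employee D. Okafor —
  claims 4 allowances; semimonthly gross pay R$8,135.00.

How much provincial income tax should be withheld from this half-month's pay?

Provincial Income Tax: taxable = R$8,135.00 − 4×R$88.00 = R$7,783.00
  R$250.80 + 9.2% × (R$7,783.00 − R$5,400.00) = R$250.80 + 9.2% × R$2,383.00 = R$470.04

R$470.04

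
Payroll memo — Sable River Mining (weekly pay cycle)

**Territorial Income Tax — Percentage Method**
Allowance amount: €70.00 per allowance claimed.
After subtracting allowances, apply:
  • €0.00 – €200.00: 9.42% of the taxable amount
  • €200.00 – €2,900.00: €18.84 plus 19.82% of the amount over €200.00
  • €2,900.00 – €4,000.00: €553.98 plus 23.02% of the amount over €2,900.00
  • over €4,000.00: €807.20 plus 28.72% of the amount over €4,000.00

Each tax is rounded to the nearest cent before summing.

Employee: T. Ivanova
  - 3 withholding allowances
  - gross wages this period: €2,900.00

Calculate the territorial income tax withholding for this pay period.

€512.36

Territorial Income Tax: taxable = €2,900.00 − 3×€70.00 = €2,690.00
  €18.84 + 19.82% × (€2,690.00 − €200.00) = €18.84 + 19.82% × €2,490.00 = €512.36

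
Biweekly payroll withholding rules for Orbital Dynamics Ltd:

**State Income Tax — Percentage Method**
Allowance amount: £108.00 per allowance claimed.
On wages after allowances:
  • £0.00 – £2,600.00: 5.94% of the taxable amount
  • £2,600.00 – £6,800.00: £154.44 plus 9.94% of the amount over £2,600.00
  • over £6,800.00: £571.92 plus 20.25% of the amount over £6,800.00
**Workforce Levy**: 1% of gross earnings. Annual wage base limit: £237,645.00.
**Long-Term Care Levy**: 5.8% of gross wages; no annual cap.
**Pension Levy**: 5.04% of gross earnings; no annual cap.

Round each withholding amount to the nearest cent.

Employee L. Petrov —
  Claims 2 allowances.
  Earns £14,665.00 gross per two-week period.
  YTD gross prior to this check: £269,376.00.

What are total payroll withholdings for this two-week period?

£3,710.53

State Income Tax: taxable = £14,665.00 − 2×£108.00 = £14,449.00
  £571.92 + 20.25% × (£14,449.00 − £6,800.00) = £571.92 + 20.25% × £7,649.00 = £2,120.84
Workforce Levy: YTD £269,376.00 ≥ cap £237,645.00 → £0.00
Long-Term Care Levy: 5.8% × £14,665.00 = £850.57
Pension Levy: 5.04% × £14,665.00 = £739.12
Total: £2,120.84 + £0.00 + £850.57 + £739.12 = £3,710.53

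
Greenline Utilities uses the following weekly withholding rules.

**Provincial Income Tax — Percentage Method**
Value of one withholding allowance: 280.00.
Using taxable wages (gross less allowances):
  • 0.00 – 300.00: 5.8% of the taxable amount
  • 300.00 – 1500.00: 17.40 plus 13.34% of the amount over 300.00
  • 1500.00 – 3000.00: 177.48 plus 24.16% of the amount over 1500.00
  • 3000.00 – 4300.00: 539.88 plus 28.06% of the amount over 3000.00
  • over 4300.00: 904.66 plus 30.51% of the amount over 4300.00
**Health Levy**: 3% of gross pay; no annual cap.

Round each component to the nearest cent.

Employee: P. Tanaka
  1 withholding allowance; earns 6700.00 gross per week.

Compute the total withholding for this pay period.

1752.47

Provincial Income Tax: taxable = 6700.00 − 1×280.00 = 6420.00
  904.66 + 30.51% × (6420.00 − 4300.00) = 904.66 + 30.51% × 2120.00 = 1551.47
Health Levy: 3% × 6700.00 = 201.00
Total: 1551.47 + 201.00 = 1752.47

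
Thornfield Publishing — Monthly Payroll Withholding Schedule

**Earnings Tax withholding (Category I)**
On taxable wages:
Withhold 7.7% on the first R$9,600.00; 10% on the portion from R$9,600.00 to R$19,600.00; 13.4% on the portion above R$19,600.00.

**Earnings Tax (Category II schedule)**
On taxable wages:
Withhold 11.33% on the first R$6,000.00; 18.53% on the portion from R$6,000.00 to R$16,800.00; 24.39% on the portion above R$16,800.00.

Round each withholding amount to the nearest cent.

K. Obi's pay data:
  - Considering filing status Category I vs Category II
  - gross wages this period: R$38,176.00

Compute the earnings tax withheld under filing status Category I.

Earnings Tax (Category I): taxable = R$38,176.00
  R$1,739.20 + 13.4% × (R$38,176.00 − R$19,600.00) = R$1,739.20 + 13.4% × R$18,576.00 = R$4,228.38

R$4,228.38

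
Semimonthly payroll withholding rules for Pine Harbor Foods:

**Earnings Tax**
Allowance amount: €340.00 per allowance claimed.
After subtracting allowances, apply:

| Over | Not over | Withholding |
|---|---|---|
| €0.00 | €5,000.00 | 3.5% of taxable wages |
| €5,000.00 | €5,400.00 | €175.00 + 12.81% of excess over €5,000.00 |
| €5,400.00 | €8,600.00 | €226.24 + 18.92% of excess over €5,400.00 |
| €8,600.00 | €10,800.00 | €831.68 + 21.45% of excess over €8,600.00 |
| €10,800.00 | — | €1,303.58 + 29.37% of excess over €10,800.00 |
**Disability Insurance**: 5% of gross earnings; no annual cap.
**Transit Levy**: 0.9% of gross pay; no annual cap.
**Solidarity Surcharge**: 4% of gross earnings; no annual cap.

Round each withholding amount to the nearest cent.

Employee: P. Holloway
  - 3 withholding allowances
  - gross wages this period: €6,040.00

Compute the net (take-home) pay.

€5,264.48

Earnings Tax: taxable = €6,040.00 − 3×€340.00 = €5,020.00
  €175.00 + 12.81% × (€5,020.00 − €5,000.00) = €175.00 + 12.81% × €20.00 = €177.56
Disability Insurance: 5% × €6,040.00 = €302.00
Transit Levy: 0.9% × €6,040.00 = €54.36
Solidarity Surcharge: 4% × €6,040.00 = €241.60
Total withheld: €177.56 + €302.00 + €54.36 + €241.60 = €775.52
Net pay: €6,040.00 − €775.52 = €5,264.48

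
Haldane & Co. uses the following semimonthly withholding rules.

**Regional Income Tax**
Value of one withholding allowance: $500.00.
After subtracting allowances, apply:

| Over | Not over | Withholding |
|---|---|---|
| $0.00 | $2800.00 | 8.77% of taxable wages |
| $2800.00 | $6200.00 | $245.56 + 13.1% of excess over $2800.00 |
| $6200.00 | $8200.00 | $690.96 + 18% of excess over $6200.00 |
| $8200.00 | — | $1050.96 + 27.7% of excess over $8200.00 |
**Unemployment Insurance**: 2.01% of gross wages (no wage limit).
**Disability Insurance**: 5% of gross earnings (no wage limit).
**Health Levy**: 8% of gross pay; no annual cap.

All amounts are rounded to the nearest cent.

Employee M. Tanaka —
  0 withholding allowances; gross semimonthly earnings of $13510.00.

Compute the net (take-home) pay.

Regional Income Tax: taxable = $13510.00
  $1050.96 + 27.7% × ($13510.00 − $8200.00) = $1050.96 + 27.7% × $5310.00 = $2521.83
Unemployment Insurance: 2.01% × $13510.00 = $271.55
Disability Insurance: 5% × $13510.00 = $675.50
Health Levy: 8% × $13510.00 = $1080.80
Total withheld: $2521.83 + $271.55 + $675.50 + $1080.80 = $4549.68
Net pay: $13510.00 − $4549.68 = $8960.32

$8960.32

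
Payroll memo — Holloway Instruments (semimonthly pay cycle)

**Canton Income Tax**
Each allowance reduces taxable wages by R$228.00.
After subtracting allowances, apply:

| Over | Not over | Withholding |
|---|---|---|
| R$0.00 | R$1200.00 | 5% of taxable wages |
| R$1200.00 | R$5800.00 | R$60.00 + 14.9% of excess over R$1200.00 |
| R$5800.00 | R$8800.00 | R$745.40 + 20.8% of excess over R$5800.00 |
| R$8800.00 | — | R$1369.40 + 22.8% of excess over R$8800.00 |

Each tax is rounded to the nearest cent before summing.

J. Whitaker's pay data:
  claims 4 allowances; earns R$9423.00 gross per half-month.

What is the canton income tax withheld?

Canton Income Tax: taxable = R$9423.00 − 4×R$228.00 = R$8511.00
  R$745.40 + 20.8% × (R$8511.00 − R$5800.00) = R$745.40 + 20.8% × R$2711.00 = R$1309.29

R$1309.29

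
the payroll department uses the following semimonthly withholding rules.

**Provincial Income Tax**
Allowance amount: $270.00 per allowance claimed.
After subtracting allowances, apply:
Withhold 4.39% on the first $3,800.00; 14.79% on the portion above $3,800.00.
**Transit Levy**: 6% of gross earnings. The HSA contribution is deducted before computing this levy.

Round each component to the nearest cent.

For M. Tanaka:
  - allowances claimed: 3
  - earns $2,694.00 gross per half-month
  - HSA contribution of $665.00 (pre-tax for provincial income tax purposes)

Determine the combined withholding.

$175.25

Provincial Income Tax: taxable = $2,694.00 − $665.00 − 3×$270.00 = $1,219.00
  4.39% × $1,219.00 = $53.51
Transit Levy: 6% × $2,029.00 = $121.74
Total: $53.51 + $121.74 = $175.25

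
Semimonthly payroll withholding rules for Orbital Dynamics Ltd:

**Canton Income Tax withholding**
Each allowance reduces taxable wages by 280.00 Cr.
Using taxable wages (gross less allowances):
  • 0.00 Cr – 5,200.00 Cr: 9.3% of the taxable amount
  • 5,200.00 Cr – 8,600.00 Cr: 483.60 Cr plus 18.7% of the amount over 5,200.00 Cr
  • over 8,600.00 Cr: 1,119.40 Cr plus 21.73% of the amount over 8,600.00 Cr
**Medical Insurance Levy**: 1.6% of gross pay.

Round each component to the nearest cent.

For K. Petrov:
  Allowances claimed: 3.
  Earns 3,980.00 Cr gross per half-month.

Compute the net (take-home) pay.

3,624.30 Cr

Canton Income Tax: taxable = 3,980.00 Cr − 3×280.00 Cr = 3,140.00 Cr
  9.3% × 3,140.00 Cr = 292.02 Cr
Medical Insurance Levy: 1.6% × 3,980.00 Cr = 63.68 Cr
Total withheld: 292.02 Cr + 63.68 Cr = 355.70 Cr
Net pay: 3,980.00 Cr − 355.70 Cr = 3,624.30 Cr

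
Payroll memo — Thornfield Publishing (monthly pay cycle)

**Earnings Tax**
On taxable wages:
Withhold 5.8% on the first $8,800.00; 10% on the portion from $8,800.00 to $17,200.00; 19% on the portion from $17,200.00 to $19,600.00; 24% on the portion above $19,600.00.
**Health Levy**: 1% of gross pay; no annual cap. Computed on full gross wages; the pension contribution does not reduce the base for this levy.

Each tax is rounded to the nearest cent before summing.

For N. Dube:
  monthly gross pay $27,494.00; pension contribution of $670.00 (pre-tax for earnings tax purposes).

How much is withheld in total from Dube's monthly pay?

$3,815.10

Earnings Tax: taxable = $27,494.00 − $670.00 = $26,824.00
  $1,806.40 + 24% × ($26,824.00 − $19,600.00) = $1,806.40 + 24% × $7,224.00 = $3,540.16
Health Levy: 1% × $27,494.00 = $274.94
Total: $3,540.16 + $274.94 = $3,815.10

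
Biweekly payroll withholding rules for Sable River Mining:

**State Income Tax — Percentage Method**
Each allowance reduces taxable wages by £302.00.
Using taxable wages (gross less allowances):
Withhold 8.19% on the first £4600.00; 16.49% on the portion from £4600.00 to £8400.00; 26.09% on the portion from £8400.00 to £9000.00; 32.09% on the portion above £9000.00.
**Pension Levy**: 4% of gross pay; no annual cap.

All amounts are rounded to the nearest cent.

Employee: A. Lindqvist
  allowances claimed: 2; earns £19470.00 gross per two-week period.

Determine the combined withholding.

State Income Tax: taxable = £19470.00 − 2×£302.00 = £18866.00
  £1159.90 + 32.09% × (£18866.00 − £9000.00) = £1159.90 + 32.09% × £9866.00 = £4325.90
Pension Levy: 4% × £19470.00 = £778.80
Total: £4325.90 + £778.80 = £5104.70

£5104.70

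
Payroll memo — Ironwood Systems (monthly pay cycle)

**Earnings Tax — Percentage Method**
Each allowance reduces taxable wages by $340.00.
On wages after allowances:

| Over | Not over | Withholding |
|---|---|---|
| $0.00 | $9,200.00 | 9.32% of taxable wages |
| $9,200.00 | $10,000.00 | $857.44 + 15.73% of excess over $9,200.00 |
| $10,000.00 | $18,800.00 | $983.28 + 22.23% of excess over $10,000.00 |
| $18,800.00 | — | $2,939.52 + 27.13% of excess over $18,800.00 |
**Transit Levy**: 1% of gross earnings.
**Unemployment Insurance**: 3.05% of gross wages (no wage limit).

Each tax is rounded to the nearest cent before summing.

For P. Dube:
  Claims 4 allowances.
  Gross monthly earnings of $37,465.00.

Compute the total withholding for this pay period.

$9,151.70

Earnings Tax: taxable = $37,465.00 − 4×$340.00 = $36,105.00
  $2,939.52 + 27.13% × ($36,105.00 − $18,800.00) = $2,939.52 + 27.13% × $17,305.00 = $7,634.37
Transit Levy: 1% × $37,465.00 = $374.65
Unemployment Insurance: 3.05% × $37,465.00 = $1,142.68
Total: $7,634.37 + $374.65 + $1,142.68 = $9,151.70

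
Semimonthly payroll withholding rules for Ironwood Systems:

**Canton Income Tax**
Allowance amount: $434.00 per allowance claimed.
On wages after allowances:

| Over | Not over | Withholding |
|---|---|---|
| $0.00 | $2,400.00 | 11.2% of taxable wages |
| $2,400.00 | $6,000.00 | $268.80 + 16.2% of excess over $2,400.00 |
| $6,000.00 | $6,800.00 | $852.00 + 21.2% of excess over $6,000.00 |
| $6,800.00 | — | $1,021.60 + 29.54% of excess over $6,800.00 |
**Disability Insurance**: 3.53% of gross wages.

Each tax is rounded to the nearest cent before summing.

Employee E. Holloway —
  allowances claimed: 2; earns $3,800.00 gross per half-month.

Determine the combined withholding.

Canton Income Tax: taxable = $3,800.00 − 2×$434.00 = $2,932.00
  $268.80 + 16.2% × ($2,932.00 − $2,400.00) = $268.80 + 16.2% × $532.00 = $354.98
Disability Insurance: 3.53% × $3,800.00 = $134.14
Total: $354.98 + $134.14 = $489.12

$489.12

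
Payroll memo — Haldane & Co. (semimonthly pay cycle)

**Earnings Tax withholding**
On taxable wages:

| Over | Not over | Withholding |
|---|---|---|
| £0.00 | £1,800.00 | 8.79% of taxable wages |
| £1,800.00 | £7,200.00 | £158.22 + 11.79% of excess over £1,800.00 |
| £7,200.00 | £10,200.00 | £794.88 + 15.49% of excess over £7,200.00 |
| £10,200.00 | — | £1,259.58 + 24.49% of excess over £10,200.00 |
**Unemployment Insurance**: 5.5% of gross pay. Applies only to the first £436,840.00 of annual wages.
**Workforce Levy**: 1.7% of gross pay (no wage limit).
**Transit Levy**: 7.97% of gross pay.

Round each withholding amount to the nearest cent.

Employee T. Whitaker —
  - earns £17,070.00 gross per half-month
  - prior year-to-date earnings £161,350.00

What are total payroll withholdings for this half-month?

£5,531.56

Earnings Tax: taxable = £17,070.00
  £1,259.58 + 24.49% × (£17,070.00 − £10,200.00) = £1,259.58 + 24.49% × £6,870.00 = £2,942.04
Unemployment Insurance: 5.5% × £17,070.00 = £938.85
Workforce Levy: 1.7% × £17,070.00 = £290.19
Transit Levy: 7.97% × £17,070.00 = £1,360.48
Total: £2,942.04 + £938.85 + £290.19 + £1,360.48 = £5,531.56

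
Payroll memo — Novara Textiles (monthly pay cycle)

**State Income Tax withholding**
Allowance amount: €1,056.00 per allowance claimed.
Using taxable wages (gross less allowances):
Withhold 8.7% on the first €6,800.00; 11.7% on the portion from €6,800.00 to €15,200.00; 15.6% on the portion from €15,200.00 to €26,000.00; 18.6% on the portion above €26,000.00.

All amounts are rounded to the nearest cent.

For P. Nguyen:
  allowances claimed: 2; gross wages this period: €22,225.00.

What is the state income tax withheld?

€2,340.83

State Income Tax: taxable = €22,225.00 − 2×€1,056.00 = €20,113.00
  €1,574.40 + 15.6% × (€20,113.00 − €15,200.00) = €1,574.40 + 15.6% × €4,913.00 = €2,340.83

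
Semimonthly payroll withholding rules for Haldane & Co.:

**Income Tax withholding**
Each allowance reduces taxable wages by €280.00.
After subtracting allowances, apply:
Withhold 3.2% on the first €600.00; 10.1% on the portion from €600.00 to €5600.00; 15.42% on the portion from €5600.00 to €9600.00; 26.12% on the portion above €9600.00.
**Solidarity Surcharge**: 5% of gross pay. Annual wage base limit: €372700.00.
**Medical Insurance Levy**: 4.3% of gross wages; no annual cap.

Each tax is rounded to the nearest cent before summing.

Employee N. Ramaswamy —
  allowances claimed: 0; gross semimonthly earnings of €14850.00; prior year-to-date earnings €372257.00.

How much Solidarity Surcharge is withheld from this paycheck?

Solidarity Surcharge: cap €372700.00 − YTD €372257.00 = €443.00 subject; 5% × €443.00 = €22.15

€22.15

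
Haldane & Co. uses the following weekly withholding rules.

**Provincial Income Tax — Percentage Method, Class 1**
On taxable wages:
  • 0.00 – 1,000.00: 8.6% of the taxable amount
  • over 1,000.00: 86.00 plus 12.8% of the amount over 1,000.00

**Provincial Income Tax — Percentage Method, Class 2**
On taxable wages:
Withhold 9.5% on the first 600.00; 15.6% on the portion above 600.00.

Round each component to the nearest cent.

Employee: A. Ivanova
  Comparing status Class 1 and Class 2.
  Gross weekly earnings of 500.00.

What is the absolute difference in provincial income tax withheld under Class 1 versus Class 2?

4.50

Provincial Income Tax (Class 1): taxable = 500.00
  8.6% × 500.00 = 43.00
Provincial Income Tax (Class 2): taxable = 500.00
  9.5% × 500.00 = 47.50
Difference: |43.00 − 47.50| = 4.50 (higher under Class 2)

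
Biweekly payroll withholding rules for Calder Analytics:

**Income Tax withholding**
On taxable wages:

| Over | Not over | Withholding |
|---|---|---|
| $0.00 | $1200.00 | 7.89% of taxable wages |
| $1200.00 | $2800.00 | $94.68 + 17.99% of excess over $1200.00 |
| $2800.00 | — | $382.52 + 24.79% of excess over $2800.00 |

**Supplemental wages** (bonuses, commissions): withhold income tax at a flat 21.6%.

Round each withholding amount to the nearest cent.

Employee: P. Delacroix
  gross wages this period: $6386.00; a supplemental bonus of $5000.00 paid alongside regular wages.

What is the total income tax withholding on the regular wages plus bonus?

Income Tax: taxable = $6386.00
  $382.52 + 24.79% × ($6386.00 − $2800.00) = $382.52 + 24.79% × $3586.00 = $1271.49
Supplemental (21.6% flat on bonus): 21.6% × $5000.00 = $1080.00
Total income tax: $1271.49 + $1080.00 = $2351.49

$2351.49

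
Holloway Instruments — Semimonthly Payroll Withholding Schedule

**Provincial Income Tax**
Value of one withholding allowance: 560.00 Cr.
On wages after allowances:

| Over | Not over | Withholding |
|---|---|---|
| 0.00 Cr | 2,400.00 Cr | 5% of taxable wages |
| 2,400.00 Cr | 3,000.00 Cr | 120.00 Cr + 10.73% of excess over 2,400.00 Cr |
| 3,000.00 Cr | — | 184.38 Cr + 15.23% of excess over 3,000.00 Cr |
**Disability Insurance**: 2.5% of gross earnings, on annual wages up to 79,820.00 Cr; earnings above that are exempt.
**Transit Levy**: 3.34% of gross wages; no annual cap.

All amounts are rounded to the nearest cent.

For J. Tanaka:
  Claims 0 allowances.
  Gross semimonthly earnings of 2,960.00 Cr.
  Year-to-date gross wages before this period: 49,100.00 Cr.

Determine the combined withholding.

352.95 Cr

Provincial Income Tax: taxable = 2,960.00 Cr
  120.00 Cr + 10.73% × (2,960.00 Cr − 2,400.00 Cr) = 120.00 Cr + 10.73% × 560.00 Cr = 180.09 Cr
Disability Insurance: 2.5% × 2,960.00 Cr = 74.00 Cr
Transit Levy: 3.34% × 2,960.00 Cr = 98.86 Cr
Total: 180.09 Cr + 74.00 Cr + 98.86 Cr = 352.95 Cr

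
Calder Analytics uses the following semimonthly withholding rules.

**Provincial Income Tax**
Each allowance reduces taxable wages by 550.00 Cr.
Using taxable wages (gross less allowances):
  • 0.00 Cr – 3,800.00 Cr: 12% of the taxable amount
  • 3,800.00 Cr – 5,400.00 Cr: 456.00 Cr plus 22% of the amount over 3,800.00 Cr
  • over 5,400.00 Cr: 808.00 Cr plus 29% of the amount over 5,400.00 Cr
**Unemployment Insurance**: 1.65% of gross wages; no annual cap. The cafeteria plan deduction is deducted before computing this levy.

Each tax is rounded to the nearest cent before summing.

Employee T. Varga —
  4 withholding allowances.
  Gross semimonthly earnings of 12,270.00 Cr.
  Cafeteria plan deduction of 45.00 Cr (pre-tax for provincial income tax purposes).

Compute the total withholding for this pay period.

Provincial Income Tax: taxable = 12,270.00 Cr − 45.00 Cr − 4×550.00 Cr = 10,025.00 Cr
  808.00 Cr + 29% × (10,025.00 Cr − 5,400.00 Cr) = 808.00 Cr + 29% × 4,625.00 Cr = 2,149.25 Cr
Unemployment Insurance: 1.65% × 12,225.00 Cr = 201.71 Cr
Total: 2,149.25 Cr + 201.71 Cr = 2,350.96 Cr

2,350.96 Cr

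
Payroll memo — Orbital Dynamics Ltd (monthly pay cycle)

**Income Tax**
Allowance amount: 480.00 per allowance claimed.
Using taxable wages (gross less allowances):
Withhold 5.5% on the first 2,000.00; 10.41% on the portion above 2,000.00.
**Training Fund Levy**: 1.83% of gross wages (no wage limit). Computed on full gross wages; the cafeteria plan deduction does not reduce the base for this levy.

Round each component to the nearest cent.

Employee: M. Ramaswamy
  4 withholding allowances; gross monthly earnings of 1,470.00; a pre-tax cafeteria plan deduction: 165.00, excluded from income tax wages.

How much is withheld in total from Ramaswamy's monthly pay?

26.90

Income Tax: taxable = 1,470.00 − 165.00 − 4×480.00 = -615.00
  Taxable ≤ 0 → 0.00
Training Fund Levy: 1.83% × 1,470.00 = 26.90
Total: 0.00 + 26.90 = 26.90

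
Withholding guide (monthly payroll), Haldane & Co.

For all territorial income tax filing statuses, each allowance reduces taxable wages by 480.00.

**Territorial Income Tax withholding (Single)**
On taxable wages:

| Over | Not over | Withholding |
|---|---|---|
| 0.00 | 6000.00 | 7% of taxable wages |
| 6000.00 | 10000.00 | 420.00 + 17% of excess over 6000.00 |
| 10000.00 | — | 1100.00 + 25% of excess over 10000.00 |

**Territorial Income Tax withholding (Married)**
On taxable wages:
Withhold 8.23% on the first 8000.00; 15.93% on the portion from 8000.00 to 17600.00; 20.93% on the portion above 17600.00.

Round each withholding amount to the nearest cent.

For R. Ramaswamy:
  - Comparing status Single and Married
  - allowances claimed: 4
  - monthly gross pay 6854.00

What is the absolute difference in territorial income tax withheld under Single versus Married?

60.69

Territorial Income Tax (Single): taxable = 6854.00 − 4×480.00 = 4934.00
  7% × 4934.00 = 345.38
Territorial Income Tax (Married): taxable = 6854.00 − 4×480.00 = 4934.00
  8.23% × 4934.00 = 406.07
Difference: |345.38 − 406.07| = 60.69 (higher under Married)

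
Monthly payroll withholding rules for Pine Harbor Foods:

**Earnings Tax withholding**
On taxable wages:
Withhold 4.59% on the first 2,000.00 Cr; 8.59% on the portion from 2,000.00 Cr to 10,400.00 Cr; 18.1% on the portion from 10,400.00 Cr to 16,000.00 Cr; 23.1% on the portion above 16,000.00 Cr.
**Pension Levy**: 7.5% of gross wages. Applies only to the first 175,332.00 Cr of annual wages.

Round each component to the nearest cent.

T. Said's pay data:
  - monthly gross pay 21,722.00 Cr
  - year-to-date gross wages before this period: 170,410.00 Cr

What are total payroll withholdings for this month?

Earnings Tax: taxable = 21,722.00 Cr
  1,826.96 Cr + 23.1% × (21,722.00 Cr − 16,000.00 Cr) = 1,826.96 Cr + 23.1% × 5,722.00 Cr = 3,148.74 Cr
Pension Levy: cap 175,332.00 Cr − YTD 170,410.00 Cr = 4,922.00 Cr subject; 7.5% × 4,922.00 Cr = 369.15 Cr
Total: 3,148.74 Cr + 369.15 Cr = 3,517.89 Cr

3,517.89 Cr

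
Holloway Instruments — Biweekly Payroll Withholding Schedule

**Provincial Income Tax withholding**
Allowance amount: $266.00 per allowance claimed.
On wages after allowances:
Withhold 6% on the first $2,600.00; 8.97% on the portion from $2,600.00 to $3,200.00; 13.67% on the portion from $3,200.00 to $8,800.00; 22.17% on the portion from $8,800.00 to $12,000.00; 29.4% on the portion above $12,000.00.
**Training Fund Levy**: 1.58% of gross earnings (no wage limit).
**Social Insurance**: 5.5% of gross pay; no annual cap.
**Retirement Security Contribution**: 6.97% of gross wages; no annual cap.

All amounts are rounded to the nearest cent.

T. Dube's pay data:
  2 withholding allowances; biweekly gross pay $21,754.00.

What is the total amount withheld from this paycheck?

$7,452.48

Provincial Income Tax: taxable = $21,754.00 − 2×$266.00 = $21,222.00
  $1,684.78 + 29.4% × ($21,222.00 − $12,000.00) = $1,684.78 + 29.4% × $9,222.00 = $4,396.05
Training Fund Levy: 1.58% × $21,754.00 = $343.71
Social Insurance: 5.5% × $21,754.00 = $1,196.47
Retirement Security Contribution: 6.97% × $21,754.00 = $1,516.25
Total: $4,396.05 + $343.71 + $1,196.47 + $1,516.25 = $7,452.48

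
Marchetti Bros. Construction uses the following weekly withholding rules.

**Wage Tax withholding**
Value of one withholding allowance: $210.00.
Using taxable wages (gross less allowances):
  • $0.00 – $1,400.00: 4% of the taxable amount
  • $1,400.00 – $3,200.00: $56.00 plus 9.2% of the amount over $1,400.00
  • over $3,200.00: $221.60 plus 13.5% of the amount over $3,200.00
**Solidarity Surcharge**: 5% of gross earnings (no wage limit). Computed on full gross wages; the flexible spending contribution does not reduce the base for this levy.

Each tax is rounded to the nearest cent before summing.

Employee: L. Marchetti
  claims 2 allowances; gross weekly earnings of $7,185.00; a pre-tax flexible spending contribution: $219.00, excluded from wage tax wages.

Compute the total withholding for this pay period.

$1,032.56

Wage Tax: taxable = $7,185.00 − $219.00 − 2×$210.00 = $6,546.00
  $221.60 + 13.5% × ($6,546.00 − $3,200.00) = $221.60 + 13.5% × $3,346.00 = $673.31
Solidarity Surcharge: 5% × $7,185.00 = $359.25
Total: $673.31 + $359.25 = $1,032.56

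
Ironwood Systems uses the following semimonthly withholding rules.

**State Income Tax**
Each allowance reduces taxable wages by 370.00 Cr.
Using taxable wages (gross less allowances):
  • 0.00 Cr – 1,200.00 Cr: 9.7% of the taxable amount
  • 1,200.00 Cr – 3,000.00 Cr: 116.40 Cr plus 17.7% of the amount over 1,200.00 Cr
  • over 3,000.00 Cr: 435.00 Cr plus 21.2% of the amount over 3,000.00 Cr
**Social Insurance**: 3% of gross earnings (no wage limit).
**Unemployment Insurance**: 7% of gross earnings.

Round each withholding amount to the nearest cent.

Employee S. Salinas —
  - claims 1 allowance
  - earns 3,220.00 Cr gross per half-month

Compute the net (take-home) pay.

2,489.55 Cr

State Income Tax: taxable = 3,220.00 Cr − 1×370.00 Cr = 2,850.00 Cr
  116.40 Cr + 17.7% × (2,850.00 Cr − 1,200.00 Cr) = 116.40 Cr + 17.7% × 1,650.00 Cr = 408.45 Cr
Social Insurance: 3% × 3,220.00 Cr = 96.60 Cr
Unemployment Insurance: 7% × 3,220.00 Cr = 225.40 Cr
Total withheld: 408.45 Cr + 96.60 Cr + 225.40 Cr = 730.45 Cr
Net pay: 3,220.00 Cr − 730.45 Cr = 2,489.55 Cr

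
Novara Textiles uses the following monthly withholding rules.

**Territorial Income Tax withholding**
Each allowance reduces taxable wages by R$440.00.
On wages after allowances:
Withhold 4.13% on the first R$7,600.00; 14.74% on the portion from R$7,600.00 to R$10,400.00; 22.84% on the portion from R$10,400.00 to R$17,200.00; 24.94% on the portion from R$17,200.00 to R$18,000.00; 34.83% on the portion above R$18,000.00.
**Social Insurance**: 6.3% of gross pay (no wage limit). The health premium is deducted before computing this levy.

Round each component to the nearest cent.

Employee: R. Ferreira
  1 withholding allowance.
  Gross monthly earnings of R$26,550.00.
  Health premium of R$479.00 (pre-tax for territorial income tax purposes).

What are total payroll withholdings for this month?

R$6,779.59

Territorial Income Tax: taxable = R$26,550.00 − R$479.00 − 1×R$440.00 = R$25,631.00
  R$2,479.24 + 34.83% × (R$25,631.00 − R$18,000.00) = R$2,479.24 + 34.83% × R$7,631.00 = R$5,137.12
Social Insurance: 6.3% × R$26,071.00 = R$1,642.47
Total: R$5,137.12 + R$1,642.47 = R$6,779.59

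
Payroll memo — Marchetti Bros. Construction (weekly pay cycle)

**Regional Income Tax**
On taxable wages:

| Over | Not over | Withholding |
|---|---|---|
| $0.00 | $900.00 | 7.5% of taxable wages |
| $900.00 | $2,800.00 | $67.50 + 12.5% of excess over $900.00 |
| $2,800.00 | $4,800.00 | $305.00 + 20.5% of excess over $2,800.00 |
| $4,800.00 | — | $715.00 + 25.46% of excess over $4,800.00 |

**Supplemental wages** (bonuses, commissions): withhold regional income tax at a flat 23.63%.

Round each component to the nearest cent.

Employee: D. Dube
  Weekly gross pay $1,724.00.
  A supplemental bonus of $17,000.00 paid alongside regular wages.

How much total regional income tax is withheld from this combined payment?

$4,187.60

Regional Income Tax: taxable = $1,724.00
  $67.50 + 12.5% × ($1,724.00 − $900.00) = $67.50 + 12.5% × $824.00 = $170.50
Supplemental (23.63% flat on bonus): 23.63% × $17,000.00 = $4,017.10
Total regional income tax: $170.50 + $4,017.10 = $4,187.60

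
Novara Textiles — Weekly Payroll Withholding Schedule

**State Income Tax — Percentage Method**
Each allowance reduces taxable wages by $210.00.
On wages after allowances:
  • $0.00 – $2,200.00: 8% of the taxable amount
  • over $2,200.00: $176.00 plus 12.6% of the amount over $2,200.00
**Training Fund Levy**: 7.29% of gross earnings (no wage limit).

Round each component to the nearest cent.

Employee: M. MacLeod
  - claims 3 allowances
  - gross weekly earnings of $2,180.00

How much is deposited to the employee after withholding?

$1,897.08

State Income Tax: taxable = $2,180.00 − 3×$210.00 = $1,550.00
  8% × $1,550.00 = $124.00
Training Fund Levy: 7.29% × $2,180.00 = $158.92
Total withheld: $124.00 + $158.92 = $282.92
Net pay: $2,180.00 − $282.92 = $1,897.08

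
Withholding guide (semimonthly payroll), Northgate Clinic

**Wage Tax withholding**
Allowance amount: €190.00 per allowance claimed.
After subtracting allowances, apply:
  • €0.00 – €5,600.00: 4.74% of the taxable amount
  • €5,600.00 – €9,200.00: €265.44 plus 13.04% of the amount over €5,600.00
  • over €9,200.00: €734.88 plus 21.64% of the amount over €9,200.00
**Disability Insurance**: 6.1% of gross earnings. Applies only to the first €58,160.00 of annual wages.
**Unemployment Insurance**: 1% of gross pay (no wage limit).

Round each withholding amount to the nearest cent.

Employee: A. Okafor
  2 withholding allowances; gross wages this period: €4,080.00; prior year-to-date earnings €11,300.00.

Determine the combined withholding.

€465.06

Wage Tax: taxable = €4,080.00 − 2×€190.00 = €3,700.00
  4.74% × €3,700.00 = €175.38
Disability Insurance: 6.1% × €4,080.00 = €248.88
Unemployment Insurance: 1% × €4,080.00 = €40.80
Total: €175.38 + €248.88 + €40.80 = €465.06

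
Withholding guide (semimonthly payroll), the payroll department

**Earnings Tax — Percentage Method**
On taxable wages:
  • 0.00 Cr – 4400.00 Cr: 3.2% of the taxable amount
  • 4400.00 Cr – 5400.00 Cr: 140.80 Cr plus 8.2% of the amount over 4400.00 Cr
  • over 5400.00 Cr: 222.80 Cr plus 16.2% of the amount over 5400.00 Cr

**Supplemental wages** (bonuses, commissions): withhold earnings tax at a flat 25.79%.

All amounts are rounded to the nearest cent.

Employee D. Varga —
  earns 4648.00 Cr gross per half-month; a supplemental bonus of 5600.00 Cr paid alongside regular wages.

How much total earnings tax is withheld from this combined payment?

1605.38 Cr

Earnings Tax: taxable = 4648.00 Cr
  140.80 Cr + 8.2% × (4648.00 Cr − 4400.00 Cr) = 140.80 Cr + 8.2% × 248.00 Cr = 161.14 Cr
Supplemental (25.79% flat on bonus): 25.79% × 5600.00 Cr = 1444.24 Cr
Total earnings tax: 161.14 Cr + 1444.24 Cr = 1605.38 Cr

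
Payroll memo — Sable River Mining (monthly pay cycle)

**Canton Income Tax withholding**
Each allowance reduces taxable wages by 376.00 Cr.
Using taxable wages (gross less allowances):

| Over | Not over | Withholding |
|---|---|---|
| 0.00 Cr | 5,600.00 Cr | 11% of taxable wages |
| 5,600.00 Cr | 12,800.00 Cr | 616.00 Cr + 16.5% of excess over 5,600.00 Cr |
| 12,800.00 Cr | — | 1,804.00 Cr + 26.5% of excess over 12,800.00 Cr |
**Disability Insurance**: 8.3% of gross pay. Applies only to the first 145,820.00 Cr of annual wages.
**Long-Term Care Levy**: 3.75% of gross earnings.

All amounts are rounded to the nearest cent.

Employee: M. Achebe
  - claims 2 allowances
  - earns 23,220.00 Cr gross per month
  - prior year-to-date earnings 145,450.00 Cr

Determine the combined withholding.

5,267.48 Cr

Canton Income Tax: taxable = 23,220.00 Cr − 2×376.00 Cr = 22,468.00 Cr
  1,804.00 Cr + 26.5% × (22,468.00 Cr − 12,800.00 Cr) = 1,804.00 Cr + 26.5% × 9,668.00 Cr = 4,366.02 Cr
Disability Insurance: cap 145,820.00 Cr − YTD 145,450.00 Cr = 370.00 Cr subject; 8.3% × 370.00 Cr = 30.71 Cr
Long-Term Care Levy: 3.75% × 23,220.00 Cr = 870.75 Cr
Total: 4,366.02 Cr + 30.71 Cr + 870.75 Cr = 5,267.48 Cr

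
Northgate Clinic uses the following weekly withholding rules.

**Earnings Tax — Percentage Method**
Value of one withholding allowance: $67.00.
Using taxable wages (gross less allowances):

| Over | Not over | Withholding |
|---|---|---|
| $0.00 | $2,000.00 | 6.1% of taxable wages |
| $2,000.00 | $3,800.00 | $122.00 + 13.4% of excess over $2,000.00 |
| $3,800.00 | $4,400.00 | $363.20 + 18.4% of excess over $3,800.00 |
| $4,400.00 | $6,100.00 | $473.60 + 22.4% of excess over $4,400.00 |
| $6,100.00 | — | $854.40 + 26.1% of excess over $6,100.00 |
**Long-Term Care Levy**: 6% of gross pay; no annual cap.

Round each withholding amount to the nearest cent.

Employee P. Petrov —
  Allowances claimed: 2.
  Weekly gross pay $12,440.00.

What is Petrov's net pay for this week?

Earnings Tax: taxable = $12,440.00 − 2×$67.00 = $12,306.00
  $854.40 + 26.1% × ($12,306.00 − $6,100.00) = $854.40 + 26.1% × $6,206.00 = $2,474.17
Long-Term Care Levy: 6% × $12,440.00 = $746.40
Total withheld: $2,474.17 + $746.40 = $3,220.57
Net pay: $12,440.00 − $3,220.57 = $9,219.43

$9,219.43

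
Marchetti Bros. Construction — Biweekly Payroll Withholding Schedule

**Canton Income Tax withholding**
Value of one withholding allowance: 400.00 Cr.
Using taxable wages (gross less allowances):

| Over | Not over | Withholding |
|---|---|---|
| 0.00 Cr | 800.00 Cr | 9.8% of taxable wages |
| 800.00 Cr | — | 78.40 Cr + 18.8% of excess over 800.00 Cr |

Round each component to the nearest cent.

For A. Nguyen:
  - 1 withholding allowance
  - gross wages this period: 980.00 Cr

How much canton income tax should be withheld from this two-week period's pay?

Canton Income Tax: taxable = 980.00 Cr − 1×400.00 Cr = 580.00 Cr
  9.8% × 580.00 Cr = 56.84 Cr

56.84 Cr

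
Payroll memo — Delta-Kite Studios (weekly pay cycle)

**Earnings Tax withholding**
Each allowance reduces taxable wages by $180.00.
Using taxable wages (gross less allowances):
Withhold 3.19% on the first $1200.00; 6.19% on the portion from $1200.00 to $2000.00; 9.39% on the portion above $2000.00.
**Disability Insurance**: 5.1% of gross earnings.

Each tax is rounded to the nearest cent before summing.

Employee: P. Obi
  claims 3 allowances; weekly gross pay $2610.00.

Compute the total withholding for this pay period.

Earnings Tax: taxable = $2610.00 − 3×$180.00 = $2070.00
  $87.80 + 9.39% × ($2070.00 − $2000.00) = $87.80 + 9.39% × $70.00 = $94.37
Disability Insurance: 5.1% × $2610.00 = $133.11
Total: $94.37 + $133.11 = $227.48

$227.48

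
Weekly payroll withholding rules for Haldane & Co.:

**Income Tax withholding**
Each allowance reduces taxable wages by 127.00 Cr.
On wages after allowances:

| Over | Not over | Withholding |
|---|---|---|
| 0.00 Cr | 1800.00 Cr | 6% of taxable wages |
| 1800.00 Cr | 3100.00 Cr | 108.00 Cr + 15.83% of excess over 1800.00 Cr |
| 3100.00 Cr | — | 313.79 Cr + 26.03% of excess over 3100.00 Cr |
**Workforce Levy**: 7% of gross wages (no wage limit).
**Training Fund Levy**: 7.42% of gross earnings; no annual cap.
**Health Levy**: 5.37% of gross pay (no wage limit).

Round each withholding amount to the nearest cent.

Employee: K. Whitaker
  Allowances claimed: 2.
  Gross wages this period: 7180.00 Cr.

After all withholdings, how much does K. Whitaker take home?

Income Tax: taxable = 7180.00 Cr − 2×127.00 Cr = 6926.00 Cr
  313.79 Cr + 26.03% × (6926.00 Cr − 3100.00 Cr) = 313.79 Cr + 26.03% × 3826.00 Cr = 1309.70 Cr
Workforce Levy: 7% × 7180.00 Cr = 502.60 Cr
Training Fund Levy: 7.42% × 7180.00 Cr = 532.76 Cr
Health Levy: 5.37% × 7180.00 Cr = 385.57 Cr
Total withheld: 1309.70 Cr + 502.60 Cr + 532.76 Cr + 385.57 Cr = 2730.63 Cr
Net pay: 7180.00 Cr − 2730.63 Cr = 4449.37 Cr

4449.37 Cr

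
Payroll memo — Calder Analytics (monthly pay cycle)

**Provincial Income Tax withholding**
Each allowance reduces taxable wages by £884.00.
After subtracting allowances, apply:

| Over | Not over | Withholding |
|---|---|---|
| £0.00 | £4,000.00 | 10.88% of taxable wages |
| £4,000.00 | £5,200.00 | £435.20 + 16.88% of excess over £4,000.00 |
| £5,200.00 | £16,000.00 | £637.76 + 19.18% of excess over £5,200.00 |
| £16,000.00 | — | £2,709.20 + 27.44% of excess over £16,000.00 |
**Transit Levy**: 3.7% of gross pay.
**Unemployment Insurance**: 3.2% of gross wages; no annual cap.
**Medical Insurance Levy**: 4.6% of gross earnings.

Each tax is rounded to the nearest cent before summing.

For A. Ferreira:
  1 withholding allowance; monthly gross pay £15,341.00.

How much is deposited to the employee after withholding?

£11,163.53

Provincial Income Tax: taxable = £15,341.00 − 1×£884.00 = £14,457.00
  £637.76 + 19.18% × (£14,457.00 − £5,200.00) = £637.76 + 19.18% × £9,257.00 = £2,413.25
Transit Levy: 3.7% × £15,341.00 = £567.62
Unemployment Insurance: 3.2% × £15,341.00 = £490.91
Medical Insurance Levy: 4.6% × £15,341.00 = £705.69
Total withheld: £2,413.25 + £567.62 + £490.91 + £705.69 = £4,177.47
Net pay: £15,341.00 − £4,177.47 = £11,163.53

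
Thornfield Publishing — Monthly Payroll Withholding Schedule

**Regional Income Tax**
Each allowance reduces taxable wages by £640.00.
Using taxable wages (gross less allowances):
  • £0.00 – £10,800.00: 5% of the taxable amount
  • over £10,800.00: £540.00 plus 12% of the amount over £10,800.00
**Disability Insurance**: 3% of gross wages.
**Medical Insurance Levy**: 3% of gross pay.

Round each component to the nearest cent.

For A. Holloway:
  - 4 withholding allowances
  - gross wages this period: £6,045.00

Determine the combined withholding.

£536.95

Regional Income Tax: taxable = £6,045.00 − 4×£640.00 = £3,485.00
  5% × £3,485.00 = £174.25
Disability Insurance: 3% × £6,045.00 = £181.35
Medical Insurance Levy: 3% × £6,045.00 = £181.35
Total: £174.25 + £181.35 + £181.35 = £536.95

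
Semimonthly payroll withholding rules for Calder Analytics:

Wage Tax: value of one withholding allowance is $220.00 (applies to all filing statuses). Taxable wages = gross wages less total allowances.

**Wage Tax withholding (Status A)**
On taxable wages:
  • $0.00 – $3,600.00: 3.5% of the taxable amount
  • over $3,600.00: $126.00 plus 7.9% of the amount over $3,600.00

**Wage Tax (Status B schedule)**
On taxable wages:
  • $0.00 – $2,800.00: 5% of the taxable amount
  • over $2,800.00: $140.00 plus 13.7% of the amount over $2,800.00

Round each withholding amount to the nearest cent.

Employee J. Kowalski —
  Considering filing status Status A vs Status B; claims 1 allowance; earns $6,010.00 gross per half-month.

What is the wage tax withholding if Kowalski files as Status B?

Wage Tax (Status B): taxable = $6,010.00 − 1×$220.00 = $5,790.00
  $140.00 + 13.7% × ($5,790.00 − $2,800.00) = $140.00 + 13.7% × $2,990.00 = $549.63

$549.63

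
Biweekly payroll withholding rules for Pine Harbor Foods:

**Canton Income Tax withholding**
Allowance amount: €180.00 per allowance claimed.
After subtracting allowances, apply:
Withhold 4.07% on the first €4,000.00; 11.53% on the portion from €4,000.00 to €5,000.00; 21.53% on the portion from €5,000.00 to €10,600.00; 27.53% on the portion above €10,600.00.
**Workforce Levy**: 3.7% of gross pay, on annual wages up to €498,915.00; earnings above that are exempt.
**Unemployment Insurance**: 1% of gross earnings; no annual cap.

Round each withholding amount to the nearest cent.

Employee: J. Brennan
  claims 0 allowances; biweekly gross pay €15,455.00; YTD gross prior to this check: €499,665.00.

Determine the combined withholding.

Canton Income Tax: taxable = €15,455.00
  €1,483.78 + 27.53% × (€15,455.00 − €10,600.00) = €1,483.78 + 27.53% × €4,855.00 = €2,820.36
Workforce Levy: YTD €499,665.00 ≥ cap €498,915.00 → €0.00
Unemployment Insurance: 1% × €15,455.00 = €154.55
Total: €2,820.36 + €0.00 + €154.55 = €2,974.91

€2,974.91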